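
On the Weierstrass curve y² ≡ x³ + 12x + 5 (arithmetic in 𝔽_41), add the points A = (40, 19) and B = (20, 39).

(40, 19) + (20, 39). λ = (39 - 19)/(20 - 40) ≡ 20/21 mod 41. 21⁻¹ ≡ 2 (mod 41), so λ ≡ 40.
  x = λ² - 40 - 20 = 1600 - 60 ≡ 23; y = λ·(40 - 23) - 19 ≡ 5. → (23, 5)

(23, 5)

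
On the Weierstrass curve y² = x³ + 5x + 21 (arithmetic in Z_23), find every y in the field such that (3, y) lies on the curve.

none

x³ + 5x + 21 = 63 ≡ 17 (mod 23).
17 is a non-residue mod 23; no y exists.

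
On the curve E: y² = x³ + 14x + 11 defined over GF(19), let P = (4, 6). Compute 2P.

tangent at (4, 6): λ = (3·4² + 14)/(2·6) ≡ 5/12. 12⁻¹ ≡ 8 (mod 19), so λ ≡ 5·8 ≡ 2.
  x = λ² - 4 - 4 = 4 - 8 ≡ 15; y = λ·(4 - 15) - 6 ≡ 10. → (15, 10)

(15, 10)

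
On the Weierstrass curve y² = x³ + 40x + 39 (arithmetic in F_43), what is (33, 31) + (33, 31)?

(26, 6)

tangent at (33, 31): λ = (3·33² + 40)/(2·31) ≡ 39/19. 19⁻¹ ≡ 34 (mod 43) since 19·34 = 646 ≡ 1, so λ ≡ 39·34 ≡ 36.
  x = λ² - 33 - 33 = 1296 - 66 ≡ 26; y = λ·(33 - 26) - 31 ≡ 6. → (26, 6)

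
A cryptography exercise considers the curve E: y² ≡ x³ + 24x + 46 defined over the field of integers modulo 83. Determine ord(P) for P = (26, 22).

3

2P: tangent at (26, 22): λ = (3·26² + 24)/(2·22) ≡ 60/44. 44⁻¹ ≡ 17 (mod 83), so λ ≡ 60·17 ≡ 24.
  x = λ² - 26 - 26 = 576 - 52 ≡ 26; y = λ·(26 - 26) - 22 ≡ 61. → (26, 61)
3P: (26, 61) + (26, 22): same x and y₁ ≡ -y₂, so the sum is 𝒪.
3P = 𝒪, so the order is 3.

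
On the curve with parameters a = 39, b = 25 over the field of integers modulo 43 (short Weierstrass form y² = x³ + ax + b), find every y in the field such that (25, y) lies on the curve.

x³ + 39x + 25 = 16625 ≡ 27 (mod 43).
27 is a non-residue mod 43; no y exists.

none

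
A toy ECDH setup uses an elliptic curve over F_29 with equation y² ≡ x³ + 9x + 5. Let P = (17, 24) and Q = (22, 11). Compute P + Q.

(13, 12)

(17, 24) + (22, 11). λ = (11 - 24)/(22 - 17) ≡ 16/5 mod 29. 5⁻¹ ≡ 6 (mod 29), so λ ≡ 9.
  x = λ² - 17 - 22 = 81 - 39 ≡ 13; y = λ·(17 - 13) - 24 ≡ 12. → (13, 12)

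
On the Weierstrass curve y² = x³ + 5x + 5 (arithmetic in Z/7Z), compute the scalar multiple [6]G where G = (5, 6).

Double-and-add on 6 = (110)₂. Start with G = (5, 6) for the leading 1-bit.
double: tangent at (5, 6): λ = (3·5² + 5)/(2·6) ≡ 3/5. 5⁻¹ ≡ 3 (mod 7), so λ ≡ 3·3 ≡ 2.
  x = λ² - 5 - 5 = 4 - 10 ≡ 1; y = λ·(5 - 1) - 6 ≡ 2. → (1, 2)
add G: (1, 2) + (5, 6). λ = (6 - 2)/(5 - 1) ≡ 4/4 mod 7. 4⁻¹ ≡ 2 (mod 7) since 4·2 = 8 ≡ 1, so λ ≡ 1.
  x = λ² - 1 - 5 = 1 - 6 ≡ 2; y = λ·(1 - 2) - 2 ≡ 4. → (2, 4)
double: tangent at (2, 4): λ = (3·2² + 5)/(2·4) ≡ 3/1. 1⁻¹ ≡ 1 (mod 7), so λ ≡ 3·1 ≡ 3.
  x = λ² - 2 - 2 = 9 - 4 ≡ 5; y = λ·(2 - 5) - 4 ≡ 1. → (5, 1)

(5, 1)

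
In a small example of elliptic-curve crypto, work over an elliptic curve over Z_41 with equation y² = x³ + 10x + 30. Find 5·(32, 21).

Write P = (32, 21).
Double-and-add on 5 = (101)₂. Start with P = (32, 21) for the leading 1-bit.
double: tangent at (32, 21): λ = (3·32² + 10)/(2·21) ≡ 7/1. 1⁻¹ ≡ 1 (mod 41), so λ ≡ 7·1 ≡ 7.
  x = λ² - 32 - 32 = 49 - 64 ≡ 26; y = λ·(32 - 26) - 21 ≡ 21. → (26, 21)
double: tangent at (26, 21): λ = (3·26² + 10)/(2·21) ≡ 29/1. 1⁻¹ ≡ 1 (mod 41) since 1·1 = 1 ≡ 1, so λ ≡ 29·1 ≡ 29.
  x = λ² - 26 - 26 = 841 - 52 ≡ 10; y = λ·(26 - 10) - 21 ≡ 33. → (10, 33)
add P: (10, 33) + (32, 21). λ = (21 - 33)/(32 - 10) ≡ 29/22 mod 41. 22⁻¹ ≡ 28 (mod 41), so λ ≡ 33.
  x = λ² - 10 - 32 = 1089 - 42 ≡ 22; y = λ·(10 - 22) - 33 ≡ 22. → (22, 22)

(22, 22)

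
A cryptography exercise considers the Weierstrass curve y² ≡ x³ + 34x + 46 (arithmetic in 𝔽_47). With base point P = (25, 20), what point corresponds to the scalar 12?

Double-and-add on 12 = (1100)₂. Start with P = (25, 20) for the leading 1-bit.
double: tangent at (25, 20): λ = (3·25² + 34)/(2·20) ≡ 29/40. 40⁻¹ ≡ 20 (mod 47), so λ ≡ 29·20 ≡ 16.
  x = λ² - 25 - 25 = 256 - 50 ≡ 18; y = λ·(25 - 18) - 20 ≡ 45. → (18, 45)
add P: (18, 45) + (25, 20). λ = (20 - 45)/(25 - 18) ≡ 22/7 mod 47. 7⁻¹ ≡ 27 (mod 47), so λ ≡ 30.
  x = λ² - 18 - 25 = 900 - 43 ≡ 11; y = λ·(18 - 11) - 45 ≡ 24. → (11, 24)
double: tangent at (11, 24): λ = (3·11² + 34)/(2·24) ≡ 21/1. 1⁻¹ ≡ 1 (mod 47), so λ ≡ 21·1 ≡ 21.
  x = λ² - 11 - 11 = 441 - 22 ≡ 43; y = λ·(11 - 43) - 24 ≡ 9. → (43, 9)
double: tangent at (43, 9): λ = (3·43² + 34)/(2·9) ≡ 35/18. 18⁻¹ ≡ 34 (mod 47), so λ ≡ 35·34 ≡ 15.
  x = λ² - 43 - 43 = 225 - 86 ≡ 45; y = λ·(43 - 45) - 9 ≡ 8. → (45, 8)

(45, 8)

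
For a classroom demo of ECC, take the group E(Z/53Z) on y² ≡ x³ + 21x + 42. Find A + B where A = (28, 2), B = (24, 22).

(26, 41)

(28, 2) + (24, 22). λ = (22 - 2)/(24 - 28) ≡ 20/49 mod 53. 49⁻¹ ≡ 13 (mod 53), so λ ≡ 48.
  x = λ² - 28 - 24 = 2304 - 52 ≡ 26; y = λ·(28 - 26) - 2 ≡ 41. → (26, 41)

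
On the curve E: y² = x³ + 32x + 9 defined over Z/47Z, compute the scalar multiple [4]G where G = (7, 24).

(32, 14)

Repeated addition: build up to 4G.
2G: tangent at (7, 24): λ = (3·7² + 32)/(2·24) ≡ 38/1. 1⁻¹ ≡ 1 (mod 47) since 1·1 = 1 ≡ 1, so λ ≡ 38·1 ≡ 38.
  x = λ² - 7 - 7 = 1444 - 14 ≡ 20; y = λ·(7 - 20) - 24 ≡ 46. → (20, 46)
3G: (20, 46) + (7, 24). λ = (24 - 46)/(7 - 20) ≡ 25/34 mod 47. 34⁻¹ ≡ 18 (mod 47), so λ ≡ 27.
  x = λ² - 20 - 7 = 729 - 27 ≡ 44; y = λ·(20 - 44) - 46 ≡ 11. → (44, 11)
4G: (44, 11) + (7, 24). λ = (24 - 11)/(7 - 44) ≡ 13/10 mod 47. 10⁻¹ ≡ 33 (mod 47), so λ ≡ 6.
  x = λ² - 44 - 7 = 36 - 51 ≡ 32; y = λ·(44 - 32) - 11 ≡ 14. → (32, 14)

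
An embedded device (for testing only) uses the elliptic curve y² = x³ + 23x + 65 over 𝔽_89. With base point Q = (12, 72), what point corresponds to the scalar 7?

(22, 19)

Double-and-add on 7 = (111)₂. Start with Q = (12, 72) for the leading 1-bit.
double: tangent at (12, 72): λ = (3·12² + 23)/(2·72) ≡ 10/55. 55⁻¹ ≡ 34 (mod 89) since 55·34 = 1870 ≡ 1, so λ ≡ 10·34 ≡ 73.
  x = λ² - 12 - 12 = 5329 - 24 ≡ 54; y = λ·(12 - 54) - 72 ≡ 66. → (54, 66)
add Q: (54, 66) + (12, 72). λ = (72 - 66)/(12 - 54) ≡ 6/47 mod 89. 47⁻¹ ≡ 36 (mod 89), so λ ≡ 38.
  x = λ² - 54 - 12 = 1444 - 66 ≡ 43; y = λ·(54 - 43) - 66 ≡ 85. → (43, 85)
double: tangent at (43, 85): λ = (3·43² + 23)/(2·85) ≡ 52/81. 81⁻¹ ≡ 11 (mod 89), so λ ≡ 52·11 ≡ 38.
  x = λ² - 43 - 43 = 1444 - 86 ≡ 23; y = λ·(43 - 23) - 85 ≡ 52. → (23, 52)
add Q: (23, 52) + (12, 72). λ = (72 - 52)/(12 - 23) ≡ 20/78 mod 89. 78⁻¹ ≡ 8 (mod 89), so λ ≡ 71.
  x = λ² - 23 - 12 = 5041 - 35 ≡ 22; y = λ·(23 - 22) - 52 ≡ 19. → (22, 19)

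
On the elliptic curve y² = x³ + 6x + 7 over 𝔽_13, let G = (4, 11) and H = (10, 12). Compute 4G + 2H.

First 4G:
Double-and-add on 4 = (100)₂. Start with G = (4, 11) for the leading 1-bit.
double: tangent at (4, 11): λ = (3·4² + 6)/(2·11) ≡ 2/9. 9⁻¹ ≡ 3 (mod 13) since 9·3 = 27 ≡ 1, so λ ≡ 2·3 ≡ 6.
  x = λ² - 4 - 4 = 36 - 8 ≡ 2; y = λ·(4 - 2) - 11 ≡ 1. → (2, 1)
double: tangent at (2, 1): λ = (3·2² + 6)/(2·1) ≡ 5/2. 2⁻¹ ≡ 7 (mod 13) since 2·7 = 14 ≡ 1, so λ ≡ 5·7 ≡ 9.
  x = λ² - 2 - 2 = 81 - 4 ≡ 12; y = λ·(2 - 12) - 1 ≡ 0. → (12, 0)
4G = (12, 0).
Next 2H:
Repeated addition: build up to 2H.
2H: tangent at (10, 12): λ = (3·10² + 6)/(2·12) ≡ 7/11. 11⁻¹ ≡ 6 (mod 13) since 11·6 = 66 ≡ 1, so λ ≡ 7·6 ≡ 3.
  x = λ² - 10 - 10 = 9 - 20 ≡ 2; y = λ·(10 - 2) - 12 ≡ 12. → (2, 12)
2H = (2, 12).
Finally 4G + 2H:
(12, 0) + (2, 12). λ = (12 - 0)/(2 - 12) ≡ 12/3 mod 13. 3⁻¹ ≡ 9 (mod 13), so λ ≡ 4.
  x = λ² - 12 - 2 = 16 - 14 ≡ 2; y = λ·(12 - 2) - 0 ≡ 1. → (2, 1)

(2, 1)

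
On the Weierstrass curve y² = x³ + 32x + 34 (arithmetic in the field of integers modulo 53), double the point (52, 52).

(30, 40)

tangent at (52, 52): λ = (3·52² + 32)/(2·52) ≡ 35/51. 51⁻¹ ≡ 26 (mod 53), so λ ≡ 35·26 ≡ 9.
  x = λ² - 52 - 52 = 81 - 104 ≡ 30; y = λ·(52 - 30) - 52 ≡ 40. → (30, 40)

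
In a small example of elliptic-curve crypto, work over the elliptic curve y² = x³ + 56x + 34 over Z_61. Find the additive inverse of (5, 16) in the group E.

-(5, 16) = (5, -16 mod 61) = (5, 45).

(5, 45)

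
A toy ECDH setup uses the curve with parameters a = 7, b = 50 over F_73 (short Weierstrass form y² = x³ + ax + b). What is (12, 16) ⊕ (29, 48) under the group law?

(12, 16) + (29, 48). λ = (48 - 16)/(29 - 12) ≡ 32/17 mod 73. 17⁻¹ ≡ 43 (mod 73) since 17·43 = 731 ≡ 1, so λ ≡ 62.
  x = λ² - 12 - 29 = 3844 - 41 ≡ 7; y = λ·(12 - 7) - 16 ≡ 2. → (7, 2)

(7, 2)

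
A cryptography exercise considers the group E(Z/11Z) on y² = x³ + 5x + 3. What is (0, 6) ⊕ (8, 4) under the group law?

(0, 6) + (8, 4). λ = (4 - 6)/(8 - 0) ≡ 9/8 mod 11. 8⁻¹ ≡ 7 (mod 11), so λ ≡ 8.
  x = λ² - 0 - 8 = 64 - 8 ≡ 1; y = λ·(0 - 1) - 6 ≡ 8. → (1, 8)

(1, 8)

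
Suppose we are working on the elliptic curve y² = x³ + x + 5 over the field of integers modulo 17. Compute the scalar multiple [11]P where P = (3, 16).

(3, 1)

Double-and-add on 11 = (1011)₂. Start with P = (3, 16) for the leading 1-bit.
double: tangent at (3, 16): λ = (3·3² + 1)/(2·16) ≡ 11/15. 15⁻¹ ≡ 8 (mod 17) since 15·8 = 120 ≡ 1, so λ ≡ 11·8 ≡ 3.
  x = λ² - 3 - 3 = 9 - 6 ≡ 3; y = λ·(3 - 3) - 16 ≡ 1. → (3, 1)
double: tangent at (3, 1): λ = (3·3² + 1)/(2·1) ≡ 11/2. 2⁻¹ ≡ 9 (mod 17), so λ ≡ 11·9 ≡ 14.
  x = λ² - 3 - 3 = 196 - 6 ≡ 3; y = λ·(3 - 3) - 1 ≡ 16. → (3, 16)
add P: tangent at (3, 16): λ = (3·3² + 1)/(2·16) ≡ 11/15. 15⁻¹ ≡ 8 (mod 17), so λ ≡ 11·8 ≡ 3.
  x = λ² - 3 - 3 = 9 - 6 ≡ 3; y = λ·(3 - 3) - 16 ≡ 1. → (3, 1)
double: tangent at (3, 1): λ = (3·3² + 1)/(2·1) ≡ 11/2. 2⁻¹ ≡ 9 (mod 17), so λ ≡ 11·9 ≡ 14.
  x = λ² - 3 - 3 = 196 - 6 ≡ 3; y = λ·(3 - 3) - 1 ≡ 16. → (3, 16)
add P: tangent at (3, 16): λ = (3·3² + 1)/(2·16) ≡ 11/15. 15⁻¹ ≡ 8 (mod 17) since 15·8 = 120 ≡ 1, so λ ≡ 11·8 ≡ 3.
  x = λ² - 3 - 3 = 9 - 6 ≡ 3; y = λ·(3 - 3) - 16 ≡ 1. → (3, 1)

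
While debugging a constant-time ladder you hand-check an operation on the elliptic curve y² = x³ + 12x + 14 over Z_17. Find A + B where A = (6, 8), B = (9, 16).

(11, 7)

(6, 8) + (9, 16). λ = (16 - 8)/(9 - 6) ≡ 8/3 mod 17. 3⁻¹ ≡ 6 (mod 17), so λ ≡ 14.
  x = λ² - 6 - 9 = 196 - 15 ≡ 11; y = λ·(6 - 11) - 8 ≡ 7. → (11, 7)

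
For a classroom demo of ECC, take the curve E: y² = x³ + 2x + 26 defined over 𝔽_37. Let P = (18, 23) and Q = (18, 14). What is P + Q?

The two points share x = 18 and their y-coordinates satisfy 23 + 14 ≡ 0 (mod 37), so they are inverses. Their sum is O.

O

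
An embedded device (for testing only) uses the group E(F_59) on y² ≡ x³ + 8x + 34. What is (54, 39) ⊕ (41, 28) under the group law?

(30, 4)

(54, 39) + (41, 28). λ = (28 - 39)/(41 - 54) ≡ 48/46 mod 59. 46⁻¹ ≡ 9 (mod 59), so λ ≡ 19.
  x = λ² - 54 - 41 = 361 - 95 ≡ 30; y = λ·(54 - 30) - 39 ≡ 4. → (30, 4)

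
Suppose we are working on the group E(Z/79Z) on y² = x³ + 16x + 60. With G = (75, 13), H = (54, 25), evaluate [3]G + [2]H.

(61, 55)

First 3G:
Repeated addition: build up to 3G.
2G: tangent at (75, 13): λ = (3·75² + 16)/(2·13) ≡ 64/26. 26⁻¹ ≡ 76 (mod 79) since 26·76 = 1976 ≡ 1, so λ ≡ 64·76 ≡ 45.
  x = λ² - 75 - 75 = 2025 - 150 ≡ 58; y = λ·(75 - 58) - 13 ≡ 41. → (58, 41)
3G: (58, 41) + (75, 13). λ = (13 - 41)/(75 - 58) ≡ 51/17 mod 79. 17⁻¹ ≡ 14 (mod 79) since 17·14 = 238 ≡ 1, so λ ≡ 3.
  x = λ² - 58 - 75 = 9 - 133 ≡ 34; y = λ·(58 - 34) - 41 ≡ 31. → (34, 31)
3G = (34, 31).
Next 2H:
Repeated addition: build up to 2H.
2H: tangent at (54, 25): λ = (3·54² + 16)/(2·25) ≡ 74/50. 50⁻¹ ≡ 49 (mod 79) since 50·49 = 2450 ≡ 1, so λ ≡ 74·49 ≡ 71.
  x = λ² - 54 - 54 = 5041 - 108 ≡ 35; y = λ·(54 - 35) - 25 ≡ 60. → (35, 60)
2H = (35, 60).
Finally 3G + 2H:
(34, 31) + (35, 60). λ = (60 - 31)/(35 - 34) ≡ 29/1 mod 79. 1⁻¹ ≡ 1 (mod 79), so λ ≡ 29.
  x = λ² - 34 - 35 = 841 - 69 ≡ 61; y = λ·(34 - 61) - 31 ≡ 55. → (61, 55)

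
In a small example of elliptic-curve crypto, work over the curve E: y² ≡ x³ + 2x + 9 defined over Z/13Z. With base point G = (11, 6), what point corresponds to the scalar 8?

(3, 9)

Repeated addition: build up to 8G.
2G: tangent at (11, 6): λ = (3·11² + 2)/(2·6) ≡ 1/12. 12⁻¹ ≡ 12 (mod 13), so λ ≡ 1·12 ≡ 12.
  x = λ² - 11 - 11 = 144 - 22 ≡ 5; y = λ·(11 - 5) - 6 ≡ 1. → (5, 1)
3G: (5, 1) + (11, 6). λ = (6 - 1)/(11 - 5) ≡ 5/6 mod 13. 6⁻¹ ≡ 11 (mod 13), so λ ≡ 3.
  x = λ² - 5 - 11 = 9 - 16 ≡ 6; y = λ·(5 - 6) - 1 ≡ 9. → (6, 9)
4G: (6, 9) + (11, 6). λ = (6 - 9)/(11 - 6) ≡ 10/5 mod 13. 5⁻¹ ≡ 8 (mod 13) since 5·8 = 40 ≡ 1, so λ ≡ 2.
  x = λ² - 6 - 11 = 4 - 17 ≡ 0; y = λ·(6 - 0) - 9 ≡ 3. → (0, 3)
5G: (0, 3) + (11, 6). λ = (6 - 3)/(11 - 0) ≡ 3/11 mod 13. 11⁻¹ ≡ 6 (mod 13), so λ ≡ 5.
  x = λ² - 0 - 11 = 25 - 11 ≡ 1; y = λ·(0 - 1) - 3 ≡ 5. → (1, 5)
6G: (1, 5) + (11, 6). λ = (6 - 5)/(11 - 1) ≡ 1/10 mod 13. 10⁻¹ ≡ 4 (mod 13) since 10·4 = 40 ≡ 1, so λ ≡ 4.
  x = λ² - 1 - 11 = 16 - 12 ≡ 4; y = λ·(1 - 4) - 5 ≡ 9. → (4, 9)
7G: (4, 9) + (11, 6). λ = (6 - 9)/(11 - 4) ≡ 10/7 mod 13. 7⁻¹ ≡ 2 (mod 13), so λ ≡ 7.
  x = λ² - 4 - 11 = 49 - 15 ≡ 8; y = λ·(4 - 8) - 9 ≡ 2. → (8, 2)
8G: (8, 2) + (11, 6). λ = (6 - 2)/(11 - 8) ≡ 4/3 mod 13. 3⁻¹ ≡ 9 (mod 13), so λ ≡ 10.
  x = λ² - 8 - 11 = 100 - 19 ≡ 3; y = λ·(8 - 3) - 2 ≡ 9. → (3, 9)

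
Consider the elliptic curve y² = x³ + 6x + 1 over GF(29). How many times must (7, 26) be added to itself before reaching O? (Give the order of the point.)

2P: tangent at (7, 26): λ = (3·7² + 6)/(2·26) ≡ 8/23. 23⁻¹ ≡ 24 (mod 29), so λ ≡ 8·24 ≡ 18.
  x = λ² - 7 - 7 = 324 - 14 ≡ 20; y = λ·(7 - 20) - 26 ≡ 1. → (20, 1)
3P: (20, 1) + (7, 26). λ = (26 - 1)/(7 - 20) ≡ 25/16 mod 29. 16⁻¹ ≡ 20 (mod 29), so λ ≡ 7.
  x = λ² - 20 - 7 = 49 - 27 ≡ 22; y = λ·(20 - 22) - 1 ≡ 14. → (22, 14)
4P: (22, 14) + (7, 26). λ = (26 - 14)/(7 - 22) ≡ 12/14 mod 29. 14⁻¹ ≡ 27 (mod 29), so λ ≡ 5.
  x = λ² - 22 - 7 = 25 - 29 ≡ 25; y = λ·(22 - 25) - 14 ≡ 0. → (25, 0)
5P: (25, 0) + (7, 26). λ = (26 - 0)/(7 - 25) ≡ 26/11 mod 29. 11⁻¹ ≡ 8 (mod 29) since 11·8 = 88 ≡ 1, so λ ≡ 5.
  x = λ² - 25 - 7 = 25 - 32 ≡ 22; y = λ·(25 - 22) - 0 ≡ 15. → (22, 15)
6P: (22, 15) + (7, 26). λ = (26 - 15)/(7 - 22) ≡ 11/14 mod 29. 14⁻¹ ≡ 27 (mod 29), so λ ≡ 7.
  x = λ² - 22 - 7 = 49 - 29 ≡ 20; y = λ·(22 - 20) - 15 ≡ 28. → (20, 28)
7P: (20, 28) + (7, 26). λ = (26 - 28)/(7 - 20) ≡ 27/16 mod 29. 16⁻¹ ≡ 20 (mod 29), so λ ≡ 18.
  x = λ² - 20 - 7 = 324 - 27 ≡ 7; y = λ·(20 - 7) - 28 ≡ 3. → (7, 3)
8P: (7, 3) + (7, 26): same x and y₁ ≡ -y₂, so the sum is O.
8P = O, so the order is 8.

8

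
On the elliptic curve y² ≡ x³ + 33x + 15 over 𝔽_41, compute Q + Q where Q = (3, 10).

(3, 31)

tangent at (3, 10): λ = (3·3² + 33)/(2·10) ≡ 19/20. 20⁻¹ ≡ 39 (mod 41) since 20·39 = 780 ≡ 1, so λ ≡ 19·39 ≡ 3.
  x = λ² - 3 - 3 = 9 - 6 ≡ 3; y = λ·(3 - 3) - 10 ≡ 31. → (3, 31)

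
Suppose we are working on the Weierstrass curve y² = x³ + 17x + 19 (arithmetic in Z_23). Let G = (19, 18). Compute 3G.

Repeated addition: build up to 3G.
2G: tangent at (19, 18): λ = (3·19² + 17)/(2·18) ≡ 19/13. 13⁻¹ ≡ 16 (mod 23), so λ ≡ 19·16 ≡ 5.
  x = λ² - 19 - 19 = 25 - 38 ≡ 10; y = λ·(19 - 10) - 18 ≡ 4. → (10, 4)
3G: (10, 4) + (19, 18). λ = (18 - 4)/(19 - 10) ≡ 14/9 mod 23. 9⁻¹ ≡ 18 (mod 23), so λ ≡ 22.
  x = λ² - 10 - 19 = 484 - 29 ≡ 18; y = λ·(10 - 18) - 4 ≡ 4. → (18, 4)

(18, 4)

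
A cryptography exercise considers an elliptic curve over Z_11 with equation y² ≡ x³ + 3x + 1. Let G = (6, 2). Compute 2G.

tangent at (6, 2): λ = (3·6² + 3)/(2·2) ≡ 1/4. 4⁻¹ ≡ 3 (mod 11) since 4·3 = 12 ≡ 1, so λ ≡ 1·3 ≡ 3.
  x = λ² - 6 - 6 = 9 - 12 ≡ 8; y = λ·(6 - 8) - 2 ≡ 3. → (8, 3)

(8, 3)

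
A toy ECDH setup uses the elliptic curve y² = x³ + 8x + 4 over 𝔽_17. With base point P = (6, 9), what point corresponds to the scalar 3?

(5, 13)

Repeated addition: build up to 3P.
2P: tangent at (6, 9): λ = (3·6² + 8)/(2·9) ≡ 14/1. 1⁻¹ ≡ 1 (mod 17), so λ ≡ 14·1 ≡ 14.
  x = λ² - 6 - 6 = 196 - 12 ≡ 14; y = λ·(6 - 14) - 9 ≡ 15. → (14, 15)
3P: (14, 15) + (6, 9). λ = (9 - 15)/(6 - 14) ≡ 11/9 mod 17. 9⁻¹ ≡ 2 (mod 17), so λ ≡ 5.
  x = λ² - 14 - 6 = 25 - 20 ≡ 5; y = λ·(14 - 5) - 15 ≡ 13. → (5, 13)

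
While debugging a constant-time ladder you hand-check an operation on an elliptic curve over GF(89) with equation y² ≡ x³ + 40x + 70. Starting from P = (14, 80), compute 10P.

Repeated addition: build up to 10P.
2P: tangent at (14, 80): λ = (3·14² + 40)/(2·80) ≡ 5/71. 71⁻¹ ≡ 84 (mod 89), so λ ≡ 5·84 ≡ 64.
  x = λ² - 14 - 14 = 4096 - 28 ≡ 63; y = λ·(14 - 63) - 80 ≡ 77. → (63, 77)
3P: (63, 77) + (14, 80). λ = (80 - 77)/(14 - 63) ≡ 3/40 mod 89. 40⁻¹ ≡ 69 (mod 89) since 40·69 = 2760 ≡ 1, so λ ≡ 29.
  x = λ² - 63 - 14 = 841 - 77 ≡ 52; y = λ·(63 - 52) - 77 ≡ 64. → (52, 64)
4P: (52, 64) + (14, 80). λ = (80 - 64)/(14 - 52) ≡ 16/51 mod 89. 51⁻¹ ≡ 7 (mod 89), so λ ≡ 23.
  x = λ² - 52 - 14 = 529 - 66 ≡ 18; y = λ·(52 - 18) - 64 ≡ 6. → (18, 6)
5P: (18, 6) + (14, 80). λ = (80 - 6)/(14 - 18) ≡ 74/85 mod 89. 85⁻¹ ≡ 22 (mod 89) since 85·22 = 1870 ≡ 1, so λ ≡ 26.
  x = λ² - 18 - 14 = 676 - 32 ≡ 21; y = λ·(18 - 21) - 6 ≡ 5. → (21, 5)
6P: (21, 5) + (14, 80). λ = (80 - 5)/(14 - 21) ≡ 75/82 mod 89. 82⁻¹ ≡ 38 (mod 89), so λ ≡ 2.
  x = λ² - 21 - 14 = 4 - 35 ≡ 58; y = λ·(21 - 58) - 5 ≡ 10. → (58, 10)
7P: (58, 10) + (14, 80). λ = (80 - 10)/(14 - 58) ≡ 70/45 mod 89. 45⁻¹ ≡ 2 (mod 89), so λ ≡ 51.
  x = λ² - 58 - 14 = 2601 - 72 ≡ 37; y = λ·(58 - 37) - 10 ≡ 82. → (37, 82)
8P: (37, 82) + (14, 80). λ = (80 - 82)/(14 - 37) ≡ 87/66 mod 89. 66⁻¹ ≡ 58 (mod 89) since 66·58 = 3828 ≡ 1, so λ ≡ 62.
  x = λ² - 37 - 14 = 3844 - 51 ≡ 55; y = λ·(37 - 55) - 82 ≡ 48. → (55, 48)
9P: (55, 48) + (14, 80). λ = (80 - 48)/(14 - 55) ≡ 32/48 mod 89. 48⁻¹ ≡ 13 (mod 89) since 48·13 = 624 ≡ 1, so λ ≡ 60.
  x = λ² - 55 - 14 = 3600 - 69 ≡ 60; y = λ·(55 - 60) - 48 ≡ 8. → (60, 8)
10P: (60, 8) + (14, 80). λ = (80 - 8)/(14 - 60) ≡ 72/43 mod 89. 43⁻¹ ≡ 29 (mod 89) since 43·29 = 1247 ≡ 1, so λ ≡ 41.
  x = λ² - 60 - 14 = 1681 - 74 ≡ 5; y = λ·(60 - 5) - 8 ≡ 22. → (5, 22)

(5, 22)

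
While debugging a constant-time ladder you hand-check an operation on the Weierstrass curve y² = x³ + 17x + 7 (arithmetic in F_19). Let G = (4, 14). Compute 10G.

(16, 10)

Repeated addition: build up to 10G.
2G: tangent at (4, 14): λ = (3·4² + 17)/(2·14) ≡ 8/9. 9⁻¹ ≡ 17 (mod 19), so λ ≡ 8·17 ≡ 3.
  x = λ² - 4 - 4 = 9 - 8 ≡ 1; y = λ·(4 - 1) - 14 ≡ 14. → (1, 14)
3G: (1, 14) + (4, 14). λ = (14 - 14)/(4 - 1) ≡ 0/3 mod 19. 3⁻¹ ≡ 13 (mod 19) since 3·13 = 39 ≡ 1, so λ ≡ 0.
  x = λ² - 1 - 4 = 0 - 5 ≡ 14; y = λ·(1 - 14) - 14 ≡ 5. → (14, 5)
4G: (14, 5) + (4, 14). λ = (14 - 5)/(4 - 14) ≡ 9/9 mod 19. 9⁻¹ ≡ 17 (mod 19) since 9·17 = 153 ≡ 1, so λ ≡ 1.
  x = λ² - 14 - 4 = 1 - 18 ≡ 2; y = λ·(14 - 2) - 5 ≡ 7. → (2, 7)
5G: (2, 7) + (4, 14). λ = (14 - 7)/(4 - 2) ≡ 7/2 mod 19. 2⁻¹ ≡ 10 (mod 19) since 2·10 = 20 ≡ 1, so λ ≡ 13.
  x = λ² - 2 - 4 = 169 - 6 ≡ 11; y = λ·(2 - 11) - 7 ≡ 9. → (11, 9)
6G: (11, 9) + (4, 14). λ = (14 - 9)/(4 - 11) ≡ 5/12 mod 19. 12⁻¹ ≡ 8 (mod 19), so λ ≡ 2.
  x = λ² - 11 - 4 = 4 - 15 ≡ 8; y = λ·(11 - 8) - 9 ≡ 16. → (8, 16)
7G: (8, 16) + (4, 14). λ = (14 - 16)/(4 - 8) ≡ 17/15 mod 19. 15⁻¹ ≡ 14 (mod 19), so λ ≡ 10.
  x = λ² - 8 - 4 = 100 - 12 ≡ 12; y = λ·(8 - 12) - 16 ≡ 1. → (12, 1)
8G: (12, 1) + (4, 14). λ = (14 - 1)/(4 - 12) ≡ 13/11 mod 19. 11⁻¹ ≡ 7 (mod 19) since 11·7 = 77 ≡ 1, so λ ≡ 15.
  x = λ² - 12 - 4 = 225 - 16 ≡ 0; y = λ·(12 - 0) - 1 ≡ 8. → (0, 8)
9G: (0, 8) + (4, 14). λ = (14 - 8)/(4 - 0) ≡ 6/4 mod 19. 4⁻¹ ≡ 5 (mod 19), so λ ≡ 11.
  x = λ² - 0 - 4 = 121 - 4 ≡ 3; y = λ·(0 - 3) - 8 ≡ 16. → (3, 16)
10G: (3, 16) + (4, 14). λ = (14 - 16)/(4 - 3) ≡ 17/1 mod 19. 1⁻¹ ≡ 1 (mod 19), so λ ≡ 17.
  x = λ² - 3 - 4 = 289 - 7 ≡ 16; y = λ·(3 - 16) - 16 ≡ 10. → (16, 10)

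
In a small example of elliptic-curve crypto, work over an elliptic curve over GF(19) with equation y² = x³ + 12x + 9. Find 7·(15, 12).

Write P = (15, 12).
Repeated addition: build up to 7P.
2P: tangent at (15, 12): λ = (3·15² + 12)/(2·12) ≡ 3/5. 5⁻¹ ≡ 4 (mod 19), so λ ≡ 3·4 ≡ 12.
  x = λ² - 15 - 15 = 144 - 30 ≡ 0; y = λ·(15 - 0) - 12 ≡ 16. → (0, 16)
3P: (0, 16) + (15, 12). λ = (12 - 16)/(15 - 0) ≡ 15/15 mod 19. 15⁻¹ ≡ 14 (mod 19) since 15·14 = 210 ≡ 1, so λ ≡ 1.
  x = λ² - 0 - 15 = 1 - 15 ≡ 5; y = λ·(0 - 5) - 16 ≡ 17. → (5, 17)
4P: (5, 17) + (15, 12). λ = (12 - 17)/(15 - 5) ≡ 14/10 mod 19. 10⁻¹ ≡ 2 (mod 19) since 10·2 = 20 ≡ 1, so λ ≡ 9.
  x = λ² - 5 - 15 = 81 - 20 ≡ 4; y = λ·(5 - 4) - 17 ≡ 11. → (4, 11)
5P: (4, 11) + (15, 12). λ = (12 - 11)/(15 - 4) ≡ 1/11 mod 19. 11⁻¹ ≡ 7 (mod 19), so λ ≡ 7.
  x = λ² - 4 - 15 = 49 - 19 ≡ 11; y = λ·(4 - 11) - 11 ≡ 16. → (11, 16)
6P: (11, 16) + (15, 12). λ = (12 - 16)/(15 - 11) ≡ 15/4 mod 19. 4⁻¹ ≡ 5 (mod 19), so λ ≡ 18.
  x = λ² - 11 - 15 = 324 - 26 ≡ 13; y = λ·(11 - 13) - 16 ≡ 5. → (13, 5)
7P: (13, 5) + (15, 12). λ = (12 - 5)/(15 - 13) ≡ 7/2 mod 19. 2⁻¹ ≡ 10 (mod 19) since 2·10 = 20 ≡ 1, so λ ≡ 13.
  x = λ² - 13 - 15 = 169 - 28 ≡ 8; y = λ·(13 - 8) - 5 ≡ 3. → (8, 3)

(8, 3)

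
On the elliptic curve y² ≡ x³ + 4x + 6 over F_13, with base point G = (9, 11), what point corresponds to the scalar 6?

Repeated addition: build up to 6G.
2G: tangent at (9, 11): λ = (3·9² + 4)/(2·11) ≡ 0/9. 9⁻¹ ≡ 3 (mod 13), so λ ≡ 0·3 ≡ 0.
  x = λ² - 9 - 9 = 0 - 18 ≡ 8; y = λ·(9 - 8) - 11 ≡ 2. → (8, 2)
3G: (8, 2) + (9, 11). λ = (11 - 2)/(9 - 8) ≡ 9/1 mod 13. 1⁻¹ ≡ 1 (mod 13) since 1·1 = 1 ≡ 1, so λ ≡ 9.
  x = λ² - 8 - 9 = 81 - 17 ≡ 12; y = λ·(8 - 12) - 2 ≡ 1. → (12, 1)
4G: (12, 1) + (9, 11). λ = (11 - 1)/(9 - 12) ≡ 10/10 mod 13. 10⁻¹ ≡ 4 (mod 13) since 10·4 = 40 ≡ 1, so λ ≡ 1.
  x = λ² - 12 - 9 = 1 - 21 ≡ 6; y = λ·(12 - 6) - 1 ≡ 5. → (6, 5)
5G: (6, 5) + (9, 11). λ = (11 - 5)/(9 - 6) ≡ 6/3 mod 13. 3⁻¹ ≡ 9 (mod 13) since 3·9 = 27 ≡ 1, so λ ≡ 2.
  x = λ² - 6 - 9 = 4 - 15 ≡ 2; y = λ·(6 - 2) - 5 ≡ 3. → (2, 3)
6G: (2, 3) + (9, 11). λ = (11 - 3)/(9 - 2) ≡ 8/7 mod 13. 7⁻¹ ≡ 2 (mod 13), so λ ≡ 3.
  x = λ² - 2 - 9 = 9 - 11 ≡ 11; y = λ·(2 - 11) - 3 ≡ 9. → (11, 9)

(11, 9)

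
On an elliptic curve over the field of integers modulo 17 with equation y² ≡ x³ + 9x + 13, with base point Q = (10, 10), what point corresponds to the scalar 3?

(0, 8)

Repeated addition: build up to 3Q.
2Q: tangent at (10, 10): λ = (3·10² + 9)/(2·10) ≡ 3/3. 3⁻¹ ≡ 6 (mod 17) since 3·6 = 18 ≡ 1, so λ ≡ 3·6 ≡ 1.
  x = λ² - 10 - 10 = 1 - 20 ≡ 15; y = λ·(10 - 15) - 10 ≡ 2. → (15, 2)
3Q: (15, 2) + (10, 10). λ = (10 - 2)/(10 - 15) ≡ 8/12 mod 17. 12⁻¹ ≡ 10 (mod 17), so λ ≡ 12.
  x = λ² - 15 - 10 = 144 - 25 ≡ 0; y = λ·(15 - 0) - 2 ≡ 8. → (0, 8)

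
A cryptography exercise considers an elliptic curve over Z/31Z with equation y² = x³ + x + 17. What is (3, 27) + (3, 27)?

(14, 27)

tangent at (3, 27): λ = (3·3² + 1)/(2·27) ≡ 28/23. 23⁻¹ ≡ 27 (mod 31), so λ ≡ 28·27 ≡ 12.
  x = λ² - 3 - 3 = 144 - 6 ≡ 14; y = λ·(3 - 14) - 27 ≡ 27. → (14, 27)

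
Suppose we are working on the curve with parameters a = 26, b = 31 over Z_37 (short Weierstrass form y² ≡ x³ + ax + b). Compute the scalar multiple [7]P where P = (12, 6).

(12, 31)

Double-and-add on 7 = (111)₂. Start with P = (12, 6) for the leading 1-bit.
double: tangent at (12, 6): λ = (3·12² + 26)/(2·6) ≡ 14/12. 12⁻¹ ≡ 34 (mod 37), so λ ≡ 14·34 ≡ 32.
  x = λ² - 12 - 12 = 1024 - 24 ≡ 1; y = λ·(12 - 1) - 6 ≡ 13. → (1, 13)
add P: (1, 13) + (12, 6). λ = (6 - 13)/(12 - 1) ≡ 30/11 mod 37. 11⁻¹ ≡ 27 (mod 37), so λ ≡ 33.
  x = λ² - 1 - 12 = 1089 - 13 ≡ 3; y = λ·(1 - 3) - 13 ≡ 32. → (3, 32)
double: tangent at (3, 32): λ = (3·3² + 26)/(2·32) ≡ 16/27. 27⁻¹ ≡ 11 (mod 37), so λ ≡ 16·11 ≡ 28.
  x = λ² - 3 - 3 = 784 - 6 ≡ 1; y = λ·(3 - 1) - 32 ≡ 24. → (1, 24)
add P: (1, 24) + (12, 6). λ = (6 - 24)/(12 - 1) ≡ 19/11 mod 37. 11⁻¹ ≡ 27 (mod 37) since 11·27 = 297 ≡ 1, so λ ≡ 32.
  x = λ² - 1 - 12 = 1024 - 13 ≡ 12; y = λ·(1 - 12) - 24 ≡ 31. → (12, 31)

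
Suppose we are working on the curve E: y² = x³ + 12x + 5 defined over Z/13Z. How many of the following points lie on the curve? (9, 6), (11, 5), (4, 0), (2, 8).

(9, 6): 6² ≡ 10, rhs ≡ 10 → on.
(11, 5): 5² ≡ 12, rhs ≡ 12 → on.
(4, 0): 0² ≡ 0, rhs ≡ 0 → on.
(2, 8): 8² ≡ 12, rhs ≡ 11 → off.

3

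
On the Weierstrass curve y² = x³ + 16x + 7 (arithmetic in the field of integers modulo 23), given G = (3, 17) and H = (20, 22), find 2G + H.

First 2G:
Repeated addition: build up to 2G.
2G: tangent at (3, 17): λ = (3·3² + 16)/(2·17) ≡ 20/11. 11⁻¹ ≡ 21 (mod 23) since 11·21 = 231 ≡ 1, so λ ≡ 20·21 ≡ 6.
  x = λ² - 3 - 3 = 36 - 6 ≡ 7; y = λ·(3 - 7) - 17 ≡ 5. → (7, 5)
2G = (7, 5).
Finally 2G + H:
(7, 5) + (20, 22). λ = (22 - 5)/(20 - 7) ≡ 17/13 mod 23. 13⁻¹ ≡ 16 (mod 23), so λ ≡ 19.
  x = λ² - 7 - 20 = 361 - 27 ≡ 12; y = λ·(7 - 12) - 5 ≡ 15. → (12, 15)

(12, 15)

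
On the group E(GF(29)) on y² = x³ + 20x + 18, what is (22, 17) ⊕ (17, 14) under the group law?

(24, 5)

(22, 17) + (17, 14). λ = (14 - 17)/(17 - 22) ≡ 26/24 mod 29. 24⁻¹ ≡ 23 (mod 29), so λ ≡ 18.
  x = λ² - 22 - 17 = 324 - 39 ≡ 24; y = λ·(22 - 24) - 17 ≡ 5. → (24, 5)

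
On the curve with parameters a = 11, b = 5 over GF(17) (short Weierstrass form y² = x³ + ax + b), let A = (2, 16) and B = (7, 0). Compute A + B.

(6, 7)

(2, 16) + (7, 0). λ = (0 - 16)/(7 - 2) ≡ 1/5 mod 17. 5⁻¹ ≡ 7 (mod 17), so λ ≡ 7.
  x = λ² - 2 - 7 = 49 - 9 ≡ 6; y = λ·(2 - 6) - 16 ≡ 7. → (6, 7)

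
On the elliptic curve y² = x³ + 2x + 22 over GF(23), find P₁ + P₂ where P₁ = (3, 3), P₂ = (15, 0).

(18, 18)

(3, 3) + (15, 0). λ = (0 - 3)/(15 - 3) ≡ 20/12 mod 23. 12⁻¹ ≡ 2 (mod 23), so λ ≡ 17.
  x = λ² - 3 - 15 = 289 - 18 ≡ 18; y = λ·(3 - 18) - 3 ≡ 18. → (18, 18)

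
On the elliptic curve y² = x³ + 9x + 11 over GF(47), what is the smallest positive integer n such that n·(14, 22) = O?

2P: tangent at (14, 22): λ = (3·14² + 9)/(2·22) ≡ 33/44. 44⁻¹ ≡ 31 (mod 47), so λ ≡ 33·31 ≡ 36.
  x = λ² - 14 - 14 = 1296 - 28 ≡ 46; y = λ·(14 - 46) - 22 ≡ 1. → (46, 1)
3P: (46, 1) + (14, 22). λ = (22 - 1)/(14 - 46) ≡ 21/15 mod 47. 15⁻¹ ≡ 22 (mod 47), so λ ≡ 39.
  x = λ² - 46 - 14 = 1521 - 60 ≡ 4; y = λ·(46 - 4) - 1 ≡ 39. → (4, 39)
4P: (4, 39) + (14, 22). λ = (22 - 39)/(14 - 4) ≡ 30/10 mod 47. 10⁻¹ ≡ 33 (mod 47), so λ ≡ 3.
  x = λ² - 4 - 14 = 9 - 18 ≡ 38; y = λ·(4 - 38) - 39 ≡ 0. → (38, 0)
5P: (38, 0) + (14, 22). λ = (22 - 0)/(14 - 38) ≡ 22/23 mod 47. 23⁻¹ ≡ 45 (mod 47) since 23·45 = 1035 ≡ 1, so λ ≡ 3.
  x = λ² - 38 - 14 = 9 - 52 ≡ 4; y = λ·(38 - 4) - 0 ≡ 8. → (4, 8)
6P: (4, 8) + (14, 22). λ = (22 - 8)/(14 - 4) ≡ 14/10 mod 47. 10⁻¹ ≡ 33 (mod 47) since 10·33 = 330 ≡ 1, so λ ≡ 39.
  x = λ² - 4 - 14 = 1521 - 18 ≡ 46; y = λ·(4 - 46) - 8 ≡ 46. → (46, 46)
7P: (46, 46) + (14, 22). λ = (22 - 46)/(14 - 46) ≡ 23/15 mod 47. 15⁻¹ ≡ 22 (mod 47), so λ ≡ 36.
  x = λ² - 46 - 14 = 1296 - 60 ≡ 14; y = λ·(46 - 14) - 46 ≡ 25. → (14, 25)
8P: (14, 25) + (14, 22): same x and y₁ ≡ -y₂, so the sum is O.
8P = O, so the order is 8.

8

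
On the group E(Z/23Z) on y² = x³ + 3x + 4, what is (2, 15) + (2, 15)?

tangent at (2, 15): λ = (3·2² + 3)/(2·15) ≡ 15/7. 7⁻¹ ≡ 10 (mod 23), so λ ≡ 15·10 ≡ 12.
  x = λ² - 2 - 2 = 144 - 4 ≡ 2; y = λ·(2 - 2) - 15 ≡ 8. → (2, 8)

(2, 8)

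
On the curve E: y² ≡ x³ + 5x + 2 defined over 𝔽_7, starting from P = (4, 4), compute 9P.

Repeated addition: build up to 9P.
2P: tangent at (4, 4): λ = (3·4² + 5)/(2·4) ≡ 4/1. 1⁻¹ ≡ 1 (mod 7), so λ ≡ 4·1 ≡ 4.
  x = λ² - 4 - 4 = 16 - 8 ≡ 1; y = λ·(4 - 1) - 4 ≡ 1. → (1, 1)
3P: (1, 1) + (4, 4). λ = (4 - 1)/(4 - 1) ≡ 3/3 mod 7. 3⁻¹ ≡ 5 (mod 7), so λ ≡ 1.
  x = λ² - 1 - 4 = 1 - 5 ≡ 3; y = λ·(1 - 3) - 1 ≡ 4. → (3, 4)
4P: (3, 4) + (4, 4). λ = (4 - 4)/(4 - 3) ≡ 0/1 mod 7. 1⁻¹ ≡ 1 (mod 7) since 1·1 = 1 ≡ 1, so λ ≡ 0.
  x = λ² - 3 - 4 = 0 - 7 ≡ 0; y = λ·(3 - 0) - 4 ≡ 3. → (0, 3)
5P: (0, 3) + (4, 4). λ = (4 - 3)/(4 - 0) ≡ 1/4 mod 7. 4⁻¹ ≡ 2 (mod 7) since 4·2 = 8 ≡ 1, so λ ≡ 2.
  x = λ² - 0 - 4 = 4 - 4 ≡ 0; y = λ·(0 - 0) - 3 ≡ 4. → (0, 4)
6P: (0, 4) + (4, 4). λ = (4 - 4)/(4 - 0) ≡ 0/4 mod 7. 4⁻¹ ≡ 2 (mod 7), so λ ≡ 0.
  x = λ² - 0 - 4 = 0 - 4 ≡ 3; y = λ·(0 - 3) - 4 ≡ 3. → (3, 3)
7P: (3, 3) + (4, 4). λ = (4 - 3)/(4 - 3) ≡ 1/1 mod 7. 1⁻¹ ≡ 1 (mod 7) since 1·1 = 1 ≡ 1, so λ ≡ 1.
  x = λ² - 3 - 4 = 1 - 7 ≡ 1; y = λ·(3 - 1) - 3 ≡ 6. → (1, 6)
8P: (1, 6) + (4, 4). λ = (4 - 6)/(4 - 1) ≡ 5/3 mod 7. 3⁻¹ ≡ 5 (mod 7), so λ ≡ 4.
  x = λ² - 1 - 4 = 16 - 5 ≡ 4; y = λ·(1 - 4) - 6 ≡ 3. → (4, 3)
9P: (4, 3) + (4, 4): same x and y₁ ≡ -y₂, so the sum is 𝒪.

O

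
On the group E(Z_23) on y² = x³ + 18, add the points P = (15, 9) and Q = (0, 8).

(15, 9) + (0, 8). λ = (8 - 9)/(0 - 15) ≡ 22/8 mod 23. 8⁻¹ ≡ 3 (mod 23), so λ ≡ 20.
  x = λ² - 15 - 0 = 400 - 15 ≡ 17; y = λ·(15 - 17) - 9 ≡ 20. → (17, 20)

(17, 20)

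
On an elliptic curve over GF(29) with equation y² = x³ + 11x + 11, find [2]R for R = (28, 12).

(11, 10)

tangent at (28, 12): λ = (3·28² + 11)/(2·12) ≡ 14/24. 24⁻¹ ≡ 23 (mod 29), so λ ≡ 14·23 ≡ 3.
  x = λ² - 28 - 28 = 9 - 56 ≡ 11; y = λ·(28 - 11) - 12 ≡ 10. → (11, 10)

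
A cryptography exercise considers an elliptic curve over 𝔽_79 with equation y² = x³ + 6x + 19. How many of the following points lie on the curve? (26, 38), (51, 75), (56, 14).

(26, 38): 38² ≡ 22, rhs ≡ 55 → off.
(51, 75): 75² ≡ 16, rhs ≡ 19 → off.
(56, 14): 14² ≡ 38, rhs ≡ 38 → on.

1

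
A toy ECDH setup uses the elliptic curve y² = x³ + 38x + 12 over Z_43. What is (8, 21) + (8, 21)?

(37, 27)

tangent at (8, 21): λ = (3·8² + 38)/(2·21) ≡ 15/42. 42⁻¹ ≡ 42 (mod 43) since 42·42 = 1764 ≡ 1, so λ ≡ 15·42 ≡ 28.
  x = λ² - 8 - 8 = 784 - 16 ≡ 37; y = λ·(8 - 37) - 21 ≡ 27. → (37, 27)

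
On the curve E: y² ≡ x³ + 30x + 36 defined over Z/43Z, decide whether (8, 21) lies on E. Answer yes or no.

no

y² = 21² ≡ 11; x³ + 30x + 36 = 788 ≡ 14 (mod 43). 11 ≠ 14.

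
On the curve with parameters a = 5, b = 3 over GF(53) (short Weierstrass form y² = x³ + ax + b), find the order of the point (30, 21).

2P: tangent at (30, 21): λ = (3·30² + 5)/(2·21) ≡ 2/42. 42⁻¹ ≡ 24 (mod 53) since 42·24 = 1008 ≡ 1, so λ ≡ 2·24 ≡ 48.
  x = λ² - 30 - 30 = 2304 - 60 ≡ 18; y = λ·(30 - 18) - 21 ≡ 25. → (18, 25)
3P: (18, 25) + (30, 21). λ = (21 - 25)/(30 - 18) ≡ 49/12 mod 53. 12⁻¹ ≡ 31 (mod 53) since 12·31 = 372 ≡ 1, so λ ≡ 35.
  x = λ² - 18 - 30 = 1225 - 48 ≡ 11; y = λ·(18 - 11) - 25 ≡ 8. → (11, 8)
4P: (11, 8) + (30, 21). λ = (21 - 8)/(30 - 11) ≡ 13/19 mod 53. 19⁻¹ ≡ 14 (mod 53), so λ ≡ 23.
  x = λ² - 11 - 30 = 529 - 41 ≡ 11; y = λ·(11 - 11) - 8 ≡ 45. → (11, 45)
5P: (11, 45) + (30, 21). λ = (21 - 45)/(30 - 11) ≡ 29/19 mod 53. 19⁻¹ ≡ 14 (mod 53) since 19·14 = 266 ≡ 1, so λ ≡ 35.
  x = λ² - 11 - 30 = 1225 - 41 ≡ 18; y = λ·(11 - 18) - 45 ≡ 28. → (18, 28)
6P: (18, 28) + (30, 21). λ = (21 - 28)/(30 - 18) ≡ 46/12 mod 53. 12⁻¹ ≡ 31 (mod 53) since 12·31 = 372 ≡ 1, so λ ≡ 48.
  x = λ² - 18 - 30 = 2304 - 48 ≡ 30; y = λ·(18 - 30) - 28 ≡ 32. → (30, 32)
7P: (30, 32) + (30, 21): same x and y₁ ≡ -y₂, so the sum is ∞.
7P = ∞, so the order is 7.

7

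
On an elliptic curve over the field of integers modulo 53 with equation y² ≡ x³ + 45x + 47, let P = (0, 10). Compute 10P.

Repeated addition: build up to 10P.
2P: tangent at (0, 10): λ = (3·0² + 45)/(2·10) ≡ 45/20. 20⁻¹ ≡ 8 (mod 53), so λ ≡ 45·8 ≡ 42.
  x = λ² - 0 - 0 = 1764 - 0 ≡ 15; y = λ·(0 - 15) - 10 ≡ 49. → (15, 49)
3P: (15, 49) + (0, 10). λ = (10 - 49)/(0 - 15) ≡ 14/38 mod 53. 38⁻¹ ≡ 7 (mod 53), so λ ≡ 45.
  x = λ² - 15 - 0 = 2025 - 15 ≡ 49; y = λ·(15 - 49) - 49 ≡ 11. → (49, 11)
4P: (49, 11) + (0, 10). λ = (10 - 11)/(0 - 49) ≡ 52/4 mod 53. 4⁻¹ ≡ 40 (mod 53) since 4·40 = 160 ≡ 1, so λ ≡ 13.
  x = λ² - 49 - 0 = 169 - 49 ≡ 14; y = λ·(49 - 14) - 11 ≡ 20. → (14, 20)
5P: (14, 20) + (0, 10). λ = (10 - 20)/(0 - 14) ≡ 43/39 mod 53. 39⁻¹ ≡ 34 (mod 53), so λ ≡ 31.
  x = λ² - 14 - 0 = 961 - 14 ≡ 46; y = λ·(14 - 46) - 20 ≡ 48. → (46, 48)
6P: (46, 48) + (0, 10). λ = (10 - 48)/(0 - 46) ≡ 15/7 mod 53. 7⁻¹ ≡ 38 (mod 53) since 7·38 = 266 ≡ 1, so λ ≡ 40.
  x = λ² - 46 - 0 = 1600 - 46 ≡ 17; y = λ·(46 - 17) - 48 ≡ 52. → (17, 52)
7P: (17, 52) + (0, 10). λ = (10 - 52)/(0 - 17) ≡ 11/36 mod 53. 36⁻¹ ≡ 28 (mod 53), so λ ≡ 43.
  x = λ² - 17 - 0 = 1849 - 17 ≡ 30; y = λ·(17 - 30) - 52 ≡ 25. → (30, 25)
8P: (30, 25) + (0, 10). λ = (10 - 25)/(0 - 30) ≡ 38/23 mod 53. 23⁻¹ ≡ 30 (mod 53), so λ ≡ 27.
  x = λ² - 30 - 0 = 729 - 30 ≡ 10; y = λ·(30 - 10) - 25 ≡ 38. → (10, 38)
9P: (10, 38) + (0, 10). λ = (10 - 38)/(0 - 10) ≡ 25/43 mod 53. 43⁻¹ ≡ 37 (mod 53) since 43·37 = 1591 ≡ 1, so λ ≡ 24.
  x = λ² - 10 - 0 = 576 - 10 ≡ 36; y = λ·(10 - 36) - 38 ≡ 27. → (36, 27)
10P: (36, 27) + (0, 10). λ = (10 - 27)/(0 - 36) ≡ 36/17 mod 53. 17⁻¹ ≡ 25 (mod 53), so λ ≡ 52.
  x = λ² - 36 - 0 = 2704 - 36 ≡ 18; y = λ·(36 - 18) - 27 ≡ 8. → (18, 8)

(18, 8)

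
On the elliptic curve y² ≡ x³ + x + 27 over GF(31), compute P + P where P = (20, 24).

(16, 27)

tangent at (20, 24): λ = (3·20² + 1)/(2·24) ≡ 23/17. 17⁻¹ ≡ 11 (mod 31) since 17·11 = 187 ≡ 1, so λ ≡ 23·11 ≡ 5.
  x = λ² - 20 - 20 = 25 - 40 ≡ 16; y = λ·(20 - 16) - 24 ≡ 27. → (16, 27)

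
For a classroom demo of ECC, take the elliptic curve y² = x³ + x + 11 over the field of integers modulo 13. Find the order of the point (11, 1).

2P: tangent at (11, 1): λ = (3·11² + 1)/(2·1) ≡ 0/2. 2⁻¹ ≡ 7 (mod 13) since 2·7 = 14 ≡ 1, so λ ≡ 0·7 ≡ 0.
  x = λ² - 11 - 11 = 0 - 22 ≡ 4; y = λ·(11 - 4) - 1 ≡ 12. → (4, 12)
3P: (4, 12) + (11, 1). λ = (1 - 12)/(11 - 4) ≡ 2/7 mod 13. 7⁻¹ ≡ 2 (mod 13) since 7·2 = 14 ≡ 1, so λ ≡ 4.
  x = λ² - 4 - 11 = 16 - 15 ≡ 1; y = λ·(4 - 1) - 12 ≡ 0. → (1, 0)
4P: (1, 0) + (11, 1). λ = (1 - 0)/(11 - 1) ≡ 1/10 mod 13. 10⁻¹ ≡ 4 (mod 13) since 10·4 = 40 ≡ 1, so λ ≡ 4.
  x = λ² - 1 - 11 = 16 - 12 ≡ 4; y = λ·(1 - 4) - 0 ≡ 1. → (4, 1)
5P: (4, 1) + (11, 1). λ = (1 - 1)/(11 - 4) ≡ 0/7 mod 13. 7⁻¹ ≡ 2 (mod 13), so λ ≡ 0.
  x = λ² - 4 - 11 = 0 - 15 ≡ 11; y = λ·(4 - 11) - 1 ≡ 12. → (11, 12)
6P: (11, 12) + (11, 1): same x and y₁ ≡ -y₂, so the sum is O.
6P = O, so the order is 6.

6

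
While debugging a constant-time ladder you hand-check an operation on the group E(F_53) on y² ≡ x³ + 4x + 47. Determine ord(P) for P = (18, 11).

2P: tangent at (18, 11): λ = (3·18² + 4)/(2·11) ≡ 22/22. 22⁻¹ ≡ 41 (mod 53), so λ ≡ 22·41 ≡ 1.
  x = λ² - 18 - 18 = 1 - 36 ≡ 18; y = λ·(18 - 18) - 11 ≡ 42. → (18, 42)
3P: (18, 42) + (18, 11): same x and y₁ ≡ -y₂, so the sum is O.
3P = O, so the order is 3.

3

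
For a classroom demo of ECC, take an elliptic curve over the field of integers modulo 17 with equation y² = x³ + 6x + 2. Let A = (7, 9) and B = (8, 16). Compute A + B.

(0, 6)

(7, 9) + (8, 16). λ = (16 - 9)/(8 - 7) ≡ 7/1 mod 17. 1⁻¹ ≡ 1 (mod 17), so λ ≡ 7.
  x = λ² - 7 - 8 = 49 - 15 ≡ 0; y = λ·(7 - 0) - 9 ≡ 6. → (0, 6)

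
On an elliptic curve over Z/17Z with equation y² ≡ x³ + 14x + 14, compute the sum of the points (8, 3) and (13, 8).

(8, 3) + (13, 8). λ = (8 - 3)/(13 - 8) ≡ 5/5 mod 17. 5⁻¹ ≡ 7 (mod 17), so λ ≡ 1.
  x = λ² - 8 - 13 = 1 - 21 ≡ 14; y = λ·(8 - 14) - 3 ≡ 8. → (14, 8)

(14, 8)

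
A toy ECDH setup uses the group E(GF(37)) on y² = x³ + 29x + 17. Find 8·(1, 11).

Write Q = (1, 11).
Repeated addition: build up to 8Q.
2Q: tangent at (1, 11): λ = (3·1² + 29)/(2·11) ≡ 32/22. 22⁻¹ ≡ 32 (mod 37), so λ ≡ 32·32 ≡ 25.
  x = λ² - 1 - 1 = 625 - 2 ≡ 31; y = λ·(1 - 31) - 11 ≡ 16. → (31, 16)
3Q: (31, 16) + (1, 11). λ = (11 - 16)/(1 - 31) ≡ 32/7 mod 37. 7⁻¹ ≡ 16 (mod 37), so λ ≡ 31.
  x = λ² - 31 - 1 = 961 - 32 ≡ 4; y = λ·(31 - 4) - 16 ≡ 7. → (4, 7)
4Q: (4, 7) + (1, 11). λ = (11 - 7)/(1 - 4) ≡ 4/34 mod 37. 34⁻¹ ≡ 12 (mod 37), so λ ≡ 11.
  x = λ² - 4 - 1 = 121 - 5 ≡ 5; y = λ·(4 - 5) - 7 ≡ 19. → (5, 19)
5Q: (5, 19) + (1, 11). λ = (11 - 19)/(1 - 5) ≡ 29/33 mod 37. 33⁻¹ ≡ 9 (mod 37), so λ ≡ 2.
  x = λ² - 5 - 1 = 4 - 6 ≡ 35; y = λ·(5 - 35) - 19 ≡ 32. → (35, 32)
6Q: (35, 32) + (1, 11). λ = (11 - 32)/(1 - 35) ≡ 16/3 mod 37. 3⁻¹ ≡ 25 (mod 37), so λ ≡ 30.
  x = λ² - 35 - 1 = 900 - 36 ≡ 13; y = λ·(35 - 13) - 32 ≡ 36. → (13, 36)
7Q: (13, 36) + (1, 11). λ = (11 - 36)/(1 - 13) ≡ 12/25 mod 37. 25⁻¹ ≡ 3 (mod 37) since 25·3 = 75 ≡ 1, so λ ≡ 36.
  x = λ² - 13 - 1 = 1296 - 14 ≡ 24; y = λ·(13 - 24) - 36 ≡ 12. → (24, 12)
8Q: (24, 12) + (1, 11). λ = (11 - 12)/(1 - 24) ≡ 36/14 mod 37. 14⁻¹ ≡ 8 (mod 37), so λ ≡ 29.
  x = λ² - 24 - 1 = 841 - 25 ≡ 2; y = λ·(24 - 2) - 12 ≡ 34. → (2, 34)

(2, 34)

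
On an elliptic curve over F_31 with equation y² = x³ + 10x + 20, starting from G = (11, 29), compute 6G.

Double-and-add on 6 = (110)₂. Start with G = (11, 29) for the leading 1-bit.
double: tangent at (11, 29): λ = (3·11² + 10)/(2·29) ≡ 1/27. 27⁻¹ ≡ 23 (mod 31), so λ ≡ 1·23 ≡ 23.
  x = λ² - 11 - 11 = 529 - 22 ≡ 11; y = λ·(11 - 11) - 29 ≡ 2. → (11, 2)
add G: (11, 2) + (11, 29): same x and y₁ ≡ -y₂, so the sum is O.
double: O + O = O (identity).

O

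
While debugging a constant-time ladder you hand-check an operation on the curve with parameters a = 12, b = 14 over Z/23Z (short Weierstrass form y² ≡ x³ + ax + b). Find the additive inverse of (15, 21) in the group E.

-(15, 21) = (15, -21 mod 23) = (15, 2).

(15, 2)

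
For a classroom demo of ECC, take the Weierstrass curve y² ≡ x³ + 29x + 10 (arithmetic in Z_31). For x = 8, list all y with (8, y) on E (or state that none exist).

14, 17

x³ + 29x + 10 = 754 ≡ 10 (mod 31).
Square roots of 10 mod 31: 14 and 17 (since 14² = 196 ≡ 10).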